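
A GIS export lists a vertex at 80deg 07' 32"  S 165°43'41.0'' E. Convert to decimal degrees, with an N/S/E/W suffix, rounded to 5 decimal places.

Lat: 7′ + 32″ = 7.53333′; 80 + 7.53333/60 = 80.125556
λ: 165 + 43/60 + 41/3600 = 165.728056

80.12556° S, 165.72806° E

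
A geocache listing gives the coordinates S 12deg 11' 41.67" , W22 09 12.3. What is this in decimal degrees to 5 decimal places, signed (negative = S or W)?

-12.19491, -22.15342

Lat: 12 + 11/60 + 41.67/3600 = 12.194908
S ⇒ negate
λ: 9′ + 12.3″ = 9.20500′; 22 + 9.20500/60 = 22.153417
W ⇒ negate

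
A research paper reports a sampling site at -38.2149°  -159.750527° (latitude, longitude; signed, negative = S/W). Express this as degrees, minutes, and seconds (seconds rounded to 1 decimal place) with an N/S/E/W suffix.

38°12′53.6″ S, 159°45′1.9″ W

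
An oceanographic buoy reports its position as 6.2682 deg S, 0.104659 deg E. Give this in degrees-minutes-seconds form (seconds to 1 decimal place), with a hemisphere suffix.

φ: whole degrees 6; 16.09200′ → 16′ and 5.520″
λ: whole degrees 0; 6.27954′ → 6′ and 16.772″

6°16′5.5″ S, 0°06′16.8″ E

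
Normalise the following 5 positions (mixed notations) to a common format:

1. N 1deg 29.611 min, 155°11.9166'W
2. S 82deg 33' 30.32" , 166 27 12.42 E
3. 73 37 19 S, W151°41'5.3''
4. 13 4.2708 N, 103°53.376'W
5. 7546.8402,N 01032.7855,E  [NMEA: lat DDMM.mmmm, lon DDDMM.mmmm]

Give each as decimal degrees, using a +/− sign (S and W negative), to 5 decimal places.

Point 1:
  Latitude: 29.611′ = 0.493517°; total 1.493517
  N ⇒ keep positive
  Lon: 11.9166′ = 0.198610°; total 155.198610
  W ⇒ negate
Point 2:
  Lat: 33′ + 30.32″ = 33.50533′; 82 + 33.50533/60 = 82.558422
  S ⇒ negate
  λ: 166 + 27/60 + 12.42/3600 = 166.453450
  E ⇒ keep positive
Point 3:
  Lat: 73° + 37/60 + 19/3600 = 73 + 0.616667 + 0.005278 = 73.621944
  S → negative
  Longitude: 151 + 41/60 + 5.3/3600 = 151.684806
  W → negative
Point 4:
  Lat: 13 + 4.2708/60 = 13.071180
  N → positive
  Longitude: 103 + 53.376/60 = 103.889600
  W ⇒ negate
Point 5:
  Latitude: split at 2 digits → 75° and 46.8402′; 75 + 46.8402/60 = 75.780670
  N ⇒ keep positive
  λ: split at 3 digits → 010° and 32.7855′; 10 + 32.7855/60 = 10.546425
  E ⇒ keep positive

1. 1.49352, -155.19861
2. -82.55842, 166.45345
3. -73.62194, -151.68481
4. 13.07118, -103.88960
5. 75.78067, 10.54643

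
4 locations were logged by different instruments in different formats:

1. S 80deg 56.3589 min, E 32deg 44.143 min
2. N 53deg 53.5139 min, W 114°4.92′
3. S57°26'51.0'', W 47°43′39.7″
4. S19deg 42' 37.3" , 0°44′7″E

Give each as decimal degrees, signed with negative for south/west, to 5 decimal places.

1. -80.93932, 32.73572
2. 53.89190, -114.08200
3. -57.44750, -47.72769
4. -19.71036, 0.73528

Point 1:
  Lat: 56.3589′ = 0.939315°; total 80.939315
  S → negative
  Longitude: 32 + 44.143/60 = 32.735717
  E → positive
Point 2:
  φ: 53 + 53.5139/60 = 53.891898
  N ⇒ keep positive
  Lon: 4.92′ = 0.082000°; total 114.082000
  W ⇒ negate
Point 3:
  φ: 57 + 26/60 + 51/3600 = 57.447500
  S → negative
  Lon: 47 + 43/60 + 39.7/3600 = 47.727694
  W ⇒ negate
Point 4:
  φ: 19 + 42/60 + 37.3/3600 = 19.710361
  hemisphere S, so the sign is −
  λ: 0° + 44/60 + 7/3600 = 0 + 0.733333 + 0.001944 = 0.735278
  E ⇒ keep positive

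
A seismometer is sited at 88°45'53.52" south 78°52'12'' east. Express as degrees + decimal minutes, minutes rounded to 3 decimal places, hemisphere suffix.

Latitude: seconds/60 = 0.89200; minutes = 45 + 0.89200 = 45.89200
Lon: seconds/60 = 0.20000; minutes = 52 + 0.20000 = 52.20000

88° 45.892′ S, 78° 52.200′ E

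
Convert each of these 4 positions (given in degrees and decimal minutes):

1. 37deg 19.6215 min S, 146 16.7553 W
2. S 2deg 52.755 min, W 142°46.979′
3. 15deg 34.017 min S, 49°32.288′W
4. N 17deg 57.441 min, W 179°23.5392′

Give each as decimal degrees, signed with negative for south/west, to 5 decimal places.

Point 1:
  Latitude: 19.6215′ = 0.327025°; total 37.327025
  hemisphere S, so the sign is −
  Lon: 16.7553′ = 0.279255°; total 146.279255
  W ⇒ negate
Point 2:
  Latitude: 2 + 52.755/60 = 2.879250
  S → negative
  λ: 142 + 46.979/60 = 142.782983
  W → negative
Point 3:
  φ: 15 + 34.017/60 = 15.566950
  hemisphere S, so the sign is −
  λ: 32.288′ = 0.538133°; total 49.538133
  hemisphere W, so the sign is −
Point 4:
  Latitude: 57.441′ = 0.957350°; total 17.957350
  N → positive
  Longitude: 179 + 23.5392/60 = 179.392320
  hemisphere W, so the sign is −

1. -37.32703, -146.27926
2. -2.87925, -142.78298
3. -15.56695, -49.53813
4. 17.95735, -179.39232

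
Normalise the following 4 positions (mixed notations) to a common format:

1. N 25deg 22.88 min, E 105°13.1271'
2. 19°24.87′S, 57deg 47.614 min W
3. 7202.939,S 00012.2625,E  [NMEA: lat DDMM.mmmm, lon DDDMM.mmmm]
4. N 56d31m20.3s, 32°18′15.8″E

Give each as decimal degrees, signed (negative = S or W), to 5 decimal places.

1. 25.38133, 105.21879
2. -19.41450, -57.79357
3. -72.04898, 0.20438
4. 56.52231, 32.30439

Point 1:
  φ: 25 + 22.88/60 = 25.381333
  N ⇒ keep positive
  λ: 105 + 13.1271/60 = 105.218785
  E ⇒ keep positive
Point 2:
  φ: 19 + 24.87/60 = 19.414500
  S → negative
  Lon: 47.614′ = 0.793567°; total 57.793567
  W ⇒ negate
Point 3:
  Latitude: degrees = first 2 digits = 72, minutes = 2.939; 72 + 2.939/60 = 72.048983
  hemisphere S, so the sign is −
  Lon: split at 3 digits → 000° and 12.2625′; 0 + 12.2625/60 = 0.204375
  E → positive
Point 4:
  Latitude: 56° + 31/60 + 20.3/3600 = 56 + 0.516667 + 0.005639 = 56.522306
  N ⇒ keep positive
  Longitude: 18′ + 15.8″ = 18.26333′; 32 + 18.26333/60 = 32.304389
  E ⇒ keep positive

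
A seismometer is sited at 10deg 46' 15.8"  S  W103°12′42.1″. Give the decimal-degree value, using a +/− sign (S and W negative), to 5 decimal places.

-10.77106, -103.21169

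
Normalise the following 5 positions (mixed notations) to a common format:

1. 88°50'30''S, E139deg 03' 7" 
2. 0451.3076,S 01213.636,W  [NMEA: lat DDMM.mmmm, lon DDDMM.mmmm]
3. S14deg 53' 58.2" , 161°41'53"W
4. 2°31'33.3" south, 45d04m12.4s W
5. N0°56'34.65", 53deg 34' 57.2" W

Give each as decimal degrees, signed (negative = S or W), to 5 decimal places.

1. -88.84167, 139.05194
2. -4.85513, -12.22727
3. -14.89950, -161.69806
4. -2.52592, -45.07011
5. 0.94296, -53.58256

Point 1:
  Lat: 88° + 50/60 + 30/3600 = 88 + 0.833333 + 0.008333 = 88.841667
  S ⇒ negate
  Lon: 139° + 3/60 + 7/3600 = 139 + 0.050000 + 0.001944 = 139.051944
  E ⇒ keep positive
Point 2:
  Lat: degrees = first 2 digits = 4, minutes = 51.3076; 4 + 51.3076/60 = 4.855127
  S ⇒ negate
  Lon: degrees = first 3 digits = 12, minutes = 13.636; 12 + 13.636/60 = 12.227267
  W ⇒ negate
Point 3:
  Latitude: 14° + 53/60 + 58.2/3600 = 14 + 0.883333 + 0.016167 = 14.899500
  S → negative
  Lon: 161 + 41/60 + 53/3600 = 161.698056
  W → negative
Point 4:
  Lat: 2 + 31/60 + 33.3/3600 = 2.525917
  hemisphere S, so the sign is −
  Longitude: 45° + 4/60 + 12.4/3600 = 45 + 0.066667 + 0.003444 = 45.070111
  W → negative
Point 5:
  Latitude: 56′ + 34.65″ = 56.57750′; 0 + 56.57750/60 = 0.942958
  N ⇒ keep positive
  Lon: 34′ + 57.2″ = 34.95333′; 53 + 34.95333/60 = 53.582556
  W ⇒ negate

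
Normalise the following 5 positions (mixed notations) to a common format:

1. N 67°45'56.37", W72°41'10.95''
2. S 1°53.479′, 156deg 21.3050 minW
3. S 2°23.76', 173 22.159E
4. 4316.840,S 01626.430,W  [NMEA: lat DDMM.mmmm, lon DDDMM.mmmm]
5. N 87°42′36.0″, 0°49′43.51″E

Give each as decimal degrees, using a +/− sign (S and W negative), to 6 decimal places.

1. 67.765658, -72.686375
2. -1.891317, -156.355083
3. -2.396000, 173.369317
4. -43.280667, -16.440500
5. 87.710000, 0.828753

Point 1:
  Lat: 45′ + 56.37″ = 45.93950′; 67 + 45.93950/60 = 67.7656583
  N ⇒ keep positive
  Longitude: 72 + 41/60 + 10.95/3600 = 72.6863750
  W ⇒ negate
Point 2:
  Lat: 53.479′ = 0.891317°; total 1.8913167
  S ⇒ negate
  Lon: 21.305′ = 0.355083°; total 156.3550833
  W ⇒ negate
Point 3:
  Lat: 2 + 23.76/60 = 2.3960000
  S ⇒ negate
  λ: 22.159′ = 0.369317°; total 173.3693167
  E ⇒ keep positive
Point 4:
  Lat: degrees = first 2 digits = 43, minutes = 16.84; 43 + 16.84/60 = 43.2806667
  S ⇒ negate
  Longitude: split at 3 digits → 016° and 26.43′; 16 + 26.43/60 = 16.4405000
  W ⇒ negate
Point 5:
  φ: 87° + 42/60 + 36/3600 = 87 + 0.700000 + 0.010000 = 87.7100000
  N ⇒ keep positive
  Lon: 49′ + 43.51″ = 49.72517′; 0 + 49.72517/60 = 0.8287528
  E → positive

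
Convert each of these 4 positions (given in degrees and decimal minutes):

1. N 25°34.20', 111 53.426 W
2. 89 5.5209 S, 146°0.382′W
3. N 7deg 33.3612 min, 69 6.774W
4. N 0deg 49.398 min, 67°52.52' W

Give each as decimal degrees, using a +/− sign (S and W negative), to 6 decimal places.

Point 1:
  φ: 25 + 34.2/60 = 25.5700000
  N ⇒ keep positive
  Longitude: 111 + 53.426/60 = 111.8904333
  hemisphere W, so the sign is −
Point 2:
  Lat: 5.5209′ = 0.092015°; total 89.0920150
  hemisphere S, so the sign is −
  Lon: 0.382′ = 0.006367°; total 146.0063667
  W ⇒ negate
Point 3:
  Lat: 33.3612′ = 0.556020°; total 7.5560200
  N ⇒ keep positive
  Longitude: 69 + 6.774/60 = 69.1129000
  W ⇒ negate
Point 4:
  φ: 49.398′ = 0.823300°; total 0.8233000
  N ⇒ keep positive
  Longitude: 67 + 52.52/60 = 67.8753333
  W ⇒ negate

1. 25.570000, -111.890433
2. -89.092015, -146.006367
3. 7.556020, -69.112900
4. 0.823300, -67.875333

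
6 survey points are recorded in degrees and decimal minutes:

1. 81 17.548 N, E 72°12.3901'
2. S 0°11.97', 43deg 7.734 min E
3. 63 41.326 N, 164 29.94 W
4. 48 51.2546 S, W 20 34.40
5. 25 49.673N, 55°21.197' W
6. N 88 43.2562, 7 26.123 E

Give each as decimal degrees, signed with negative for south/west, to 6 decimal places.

Point 1:
  Latitude: 17.548′ = 0.292467°; total 81.2924667
  N ⇒ keep positive
  Lon: 12.3901′ = 0.206502°; total 72.2065017
  E → positive
Point 2:
  φ: 11.97′ = 0.199500°; total 0.1995000
  S ⇒ negate
  λ: 43 + 7.734/60 = 43.1289000
  E ⇒ keep positive
Point 3:
  Latitude: 63 + 41.326/60 = 63.6887667
  N ⇒ keep positive
  λ: 164 + 29.94/60 = 164.4990000
  hemisphere W, so the sign is −
Point 4:
  Lat: 51.2546′ = 0.854243°; total 48.8542433
  S → negative
  Lon: 34.4′ = 0.573333°; total 20.5733333
  W ⇒ negate
Point 5:
  Lat: 49.673′ = 0.827883°; total 25.8278833
  N ⇒ keep positive
  λ: 55 + 21.197/60 = 55.3532833
  W → negative
Point 6:
  Latitude: 43.2562′ = 0.720937°; total 88.7209367
  N → positive
  Lon: 7 + 26.123/60 = 7.4353833
  E → positive

1. 81.292467, 72.206502
2. -0.199500, 43.128900
3. 63.688767, -164.499000
4. -48.854243, -20.573333
5. 25.827883, -55.353283
6. 88.720937, 7.435383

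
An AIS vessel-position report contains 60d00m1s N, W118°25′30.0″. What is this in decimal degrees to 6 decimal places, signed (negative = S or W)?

60.000278, -118.425000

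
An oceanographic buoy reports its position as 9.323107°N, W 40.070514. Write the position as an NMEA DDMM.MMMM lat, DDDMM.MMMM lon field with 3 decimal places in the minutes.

0919.386,N / 04004.231,W

Latitude: minutes = (9.323107 − 9) × 60 = 19.38642
Lon: minutes = (40.070514 − 40) × 60 = 4.23084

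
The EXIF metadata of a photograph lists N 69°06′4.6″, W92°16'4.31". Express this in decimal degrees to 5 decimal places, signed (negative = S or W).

Lat: 69 + 6/60 + 4.6/3600 = 69.101278
N → positive
Longitude: 92 + 16/60 + 4.31/3600 = 92.267864
W ⇒ negate

69.10128, -92.26786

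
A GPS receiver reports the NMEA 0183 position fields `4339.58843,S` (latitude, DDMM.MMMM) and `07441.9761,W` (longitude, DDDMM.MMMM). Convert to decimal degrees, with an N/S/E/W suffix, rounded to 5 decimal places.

Lat: degrees = first 2 digits = 43, minutes = 39.58843; 43 + 39.58843/60 = 43.659807
λ: degrees = first 3 digits = 74, minutes = 41.9761; 74 + 41.9761/60 = 74.699602

43.65981° S, 74.69960° W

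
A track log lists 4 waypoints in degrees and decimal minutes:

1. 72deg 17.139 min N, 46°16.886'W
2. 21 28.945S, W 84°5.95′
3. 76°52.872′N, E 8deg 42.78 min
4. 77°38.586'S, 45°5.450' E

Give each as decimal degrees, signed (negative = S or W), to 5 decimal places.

Point 1:
  Lat: 72 + 17.139/60 = 72.285650
  N ⇒ keep positive
  Longitude: 46 + 16.886/60 = 46.281433
  W → negative
Point 2:
  Latitude: 28.945′ = 0.482417°; total 21.482417
  hemisphere S, so the sign is −
  Longitude: 84 + 5.95/60 = 84.099167
  W → negative
Point 3:
  Lat: 52.872′ = 0.881200°; total 76.881200
  N ⇒ keep positive
  Longitude: 8 + 42.78/60 = 8.713000
  E ⇒ keep positive
Point 4:
  Latitude: 38.586′ = 0.643100°; total 77.643100
  S → negative
  λ: 5.45′ = 0.090833°; total 45.090833
  E ⇒ keep positive

1. 72.28565, -46.28143
2. -21.48242, -84.09917
3. 76.88120, 8.71300
4. -77.64310, 45.09083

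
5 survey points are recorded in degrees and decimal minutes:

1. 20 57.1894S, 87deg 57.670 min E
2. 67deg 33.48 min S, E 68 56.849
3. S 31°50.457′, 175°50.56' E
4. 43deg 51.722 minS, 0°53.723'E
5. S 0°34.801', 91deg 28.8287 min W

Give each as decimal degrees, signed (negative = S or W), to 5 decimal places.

1. -20.95316, 87.96117
2. -67.55800, 68.94748
3. -31.84095, 175.84267
4. -43.86203, 0.89538
5. -0.58002, -91.48048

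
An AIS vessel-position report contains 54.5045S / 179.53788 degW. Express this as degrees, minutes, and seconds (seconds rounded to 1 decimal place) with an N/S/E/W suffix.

54°30′16.2″ S, 179°32′16.4″ W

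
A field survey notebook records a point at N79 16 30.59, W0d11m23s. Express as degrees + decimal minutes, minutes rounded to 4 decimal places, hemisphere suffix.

Latitude: 16 + 30.59/60 = 16.509833′
Lon: seconds/60 = 0.38333; minutes = 11 + 0.38333 = 11.383333

79° 16.5098′ N, 0° 11.3833′ W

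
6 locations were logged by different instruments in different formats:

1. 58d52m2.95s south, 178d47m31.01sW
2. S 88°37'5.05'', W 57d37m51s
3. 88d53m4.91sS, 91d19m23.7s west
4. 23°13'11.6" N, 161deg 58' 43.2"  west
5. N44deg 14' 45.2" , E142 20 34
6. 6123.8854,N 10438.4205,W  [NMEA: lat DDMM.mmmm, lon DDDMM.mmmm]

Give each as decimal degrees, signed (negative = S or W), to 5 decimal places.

Point 1:
  φ: 52′ + 2.95″ = 52.04917′; 58 + 52.04917/60 = 58.867486
  S → negative
  Lon: 47′ + 31.01″ = 47.51683′; 178 + 47.51683/60 = 178.791947
  hemisphere W, so the sign is −
Point 2:
  Lat: 88° + 37/60 + 5.05/3600 = 88 + 0.616667 + 0.001403 = 88.618069
  S → negative
  Lon: 37′ + 51″ = 37.85000′; 57 + 37.85000/60 = 57.630833
  W → negative
Point 3:
  Latitude: 53′ + 4.91″ = 53.08183′; 88 + 53.08183/60 = 88.884697
  hemisphere S, so the sign is −
  Lon: 19′ + 23.7″ = 19.39500′; 91 + 19.39500/60 = 91.323250
  W → negative
Point 4:
  Latitude: 23 + 13/60 + 11.6/3600 = 23.219889
  N → positive
  Lon: 58′ + 43.2″ = 58.72000′; 161 + 58.72000/60 = 161.978667
  hemisphere W, so the sign is −
Point 5:
  Lat: 14′ + 45.2″ = 14.75333′; 44 + 14.75333/60 = 44.245889
  N → positive
  Longitude: 142° + 20/60 + 34/3600 = 142 + 0.333333 + 0.009444 = 142.342778
  E → positive
Point 6:
  Latitude: degrees = first 2 digits = 61, minutes = 23.8854; 61 + 23.8854/60 = 61.398090
  N ⇒ keep positive
  λ: degrees = first 3 digits = 104, minutes = 38.4205; 104 + 38.4205/60 = 104.640342
  hemisphere W, so the sign is −

1. -58.86749, -178.79195
2. -88.61807, -57.63083
3. -88.88470, -91.32325
4. 23.21989, -161.97867
5. 44.24589, 142.34278
6. 61.39809, -104.64034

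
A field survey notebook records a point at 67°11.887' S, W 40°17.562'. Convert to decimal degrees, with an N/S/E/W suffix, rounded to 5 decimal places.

67.19812° S, 40.29270° W

Lat: 11.887′ = 0.198117°; total 67.198117
Longitude: 40 + 17.562/60 = 40.292700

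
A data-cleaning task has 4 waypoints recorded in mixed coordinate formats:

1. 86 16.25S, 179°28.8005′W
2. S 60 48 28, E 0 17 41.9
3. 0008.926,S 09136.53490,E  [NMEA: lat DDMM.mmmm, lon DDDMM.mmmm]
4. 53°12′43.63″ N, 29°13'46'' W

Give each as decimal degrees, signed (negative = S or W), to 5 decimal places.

Point 1:
  Latitude: 16.25′ = 0.270833°; total 86.270833
  hemisphere S, so the sign is −
  λ: 28.8005′ = 0.480008°; total 179.480008
  W ⇒ negate
Point 2:
  Latitude: 60° + 48/60 + 28/3600 = 60 + 0.800000 + 0.007778 = 60.807778
  S → negative
  λ: 0 + 17/60 + 41.9/3600 = 0.294972
  E ⇒ keep positive
Point 3:
  φ: split at 2 digits → 00° and 8.926′; 0 + 8.926/60 = 0.148767
  S → negative
  λ: split at 3 digits → 091° and 36.5349′; 91 + 36.5349/60 = 91.608915
  E → positive
Point 4:
  Latitude: 12′ + 43.63″ = 12.72717′; 53 + 12.72717/60 = 53.212119
  N ⇒ keep positive
  λ: 29° + 13/60 + 46/3600 = 29 + 0.216667 + 0.012778 = 29.229444
  hemisphere W, so the sign is −

1. -86.27083, -179.48001
2. -60.80778, 0.29497
3. -0.14877, 91.60892
4. 53.21212, -29.22944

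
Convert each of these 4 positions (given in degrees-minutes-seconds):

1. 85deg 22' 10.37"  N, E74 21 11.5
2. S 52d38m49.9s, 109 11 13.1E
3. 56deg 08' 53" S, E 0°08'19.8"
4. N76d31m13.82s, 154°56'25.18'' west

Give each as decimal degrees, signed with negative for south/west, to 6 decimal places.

1. 85.369547, 74.353194
2. -52.647194, 109.186972
3. -56.148056, 0.138833
4. 76.520506, -154.940328

Point 1:
  φ: 85 + 22/60 + 10.37/3600 = 85.3695472
  N → positive
  Longitude: 21′ + 11.5″ = 21.19167′; 74 + 21.19167/60 = 74.3531944
  E ⇒ keep positive
Point 2:
  Lat: 52° + 38/60 + 49.9/3600 = 52 + 0.633333 + 0.013861 = 52.6471944
  S ⇒ negate
  λ: 11′ + 13.1″ = 11.21833′; 109 + 11.21833/60 = 109.1869722
  E ⇒ keep positive
Point 3:
  Lat: 56° + 8/60 + 53/3600 = 56 + 0.133333 + 0.014722 = 56.1480556
  hemisphere S, so the sign is −
  Longitude: 0° + 8/60 + 19.8/3600 = 0 + 0.133333 + 0.005500 = 0.1388333
  E → positive
Point 4:
  φ: 76° + 31/60 + 13.82/3600 = 76 + 0.516667 + 0.003839 = 76.5205056
  N ⇒ keep positive
  λ: 56′ + 25.18″ = 56.41967′; 154 + 56.41967/60 = 154.9403278
  hemisphere W, so the sign is −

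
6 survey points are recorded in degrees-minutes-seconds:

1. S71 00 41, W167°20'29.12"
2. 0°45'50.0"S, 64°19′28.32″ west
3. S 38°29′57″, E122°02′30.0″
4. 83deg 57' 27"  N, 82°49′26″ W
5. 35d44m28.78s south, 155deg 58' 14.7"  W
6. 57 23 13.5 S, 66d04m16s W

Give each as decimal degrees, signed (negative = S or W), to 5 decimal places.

Point 1:
  Latitude: 71° + 0/60 + 41/3600 = 71 + 0.000000 + 0.011389 = 71.011389
  S ⇒ negate
  Lon: 20′ + 29.12″ = 20.48533′; 167 + 20.48533/60 = 167.341422
  hemisphere W, so the sign is −
Point 2:
  φ: 0 + 45/60 + 50/3600 = 0.763889
  hemisphere S, so the sign is −
  λ: 19′ + 28.32″ = 19.47200′; 64 + 19.47200/60 = 64.324533
  W → negative
Point 3:
  φ: 38 + 29/60 + 57/3600 = 38.499167
  hemisphere S, so the sign is −
  λ: 2′ + 30″ = 2.50000′; 122 + 2.50000/60 = 122.041667
  E → positive
Point 4:
  Lat: 57′ + 27″ = 57.45000′; 83 + 57.45000/60 = 83.957500
  N → positive
  Longitude: 49′ + 26″ = 49.43333′; 82 + 49.43333/60 = 82.823889
  W ⇒ negate
Point 5:
  Lat: 44′ + 28.78″ = 44.47967′; 35 + 44.47967/60 = 35.741328
  hemisphere S, so the sign is −
  Longitude: 155° + 58/60 + 14.7/3600 = 155 + 0.966667 + 0.004083 = 155.970750
  W → negative
Point 6:
  φ: 23′ + 13.5″ = 23.22500′; 57 + 23.22500/60 = 57.387083
  hemisphere S, so the sign is −
  Lon: 66° + 4/60 + 16/3600 = 66 + 0.066667 + 0.004444 = 66.071111
  W → negative

1. -71.01139, -167.34142
2. -0.76389, -64.32453
3. -38.49917, 122.04167
4. 83.95750, -82.82389
5. -35.74133, -155.97075
6. -57.38708, -66.07111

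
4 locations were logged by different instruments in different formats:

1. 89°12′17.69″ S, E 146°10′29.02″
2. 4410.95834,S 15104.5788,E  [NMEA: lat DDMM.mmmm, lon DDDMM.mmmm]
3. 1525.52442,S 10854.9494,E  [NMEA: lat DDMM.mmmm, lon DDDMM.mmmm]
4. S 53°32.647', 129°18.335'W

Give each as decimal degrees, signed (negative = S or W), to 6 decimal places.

1. -89.204914, 146.174728
2. -44.182639, 151.076313
3. -15.425407, 108.915823
4. -53.544117, -129.305583

Point 1:
  Latitude: 12′ + 17.69″ = 12.29483′; 89 + 12.29483/60 = 89.2049139
  hemisphere S, so the sign is −
  Lon: 146 + 10/60 + 29.02/3600 = 146.1747278
  E ⇒ keep positive
Point 2:
  Latitude: split at 2 digits → 44° and 10.95834′; 44 + 10.95834/60 = 44.1826390
  S → negative
  λ: split at 3 digits → 151° and 4.5788′; 151 + 4.5788/60 = 151.0763133
  E → positive
Point 3:
  Lat: degrees = first 2 digits = 15, minutes = 25.52442; 15 + 25.52442/60 = 15.4254070
  hemisphere S, so the sign is −
  Longitude: degrees = first 3 digits = 108, minutes = 54.9494; 108 + 54.9494/60 = 108.9158233
  E → positive
Point 4:
  φ: 53 + 32.647/60 = 53.5441167
  hemisphere S, so the sign is −
  Lon: 18.335′ = 0.305583°; total 129.3055833
  W ⇒ negate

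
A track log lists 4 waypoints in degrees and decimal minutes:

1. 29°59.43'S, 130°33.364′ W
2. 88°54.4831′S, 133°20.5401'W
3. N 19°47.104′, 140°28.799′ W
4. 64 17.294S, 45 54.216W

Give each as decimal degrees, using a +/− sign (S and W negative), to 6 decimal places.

1. -29.990500, -130.556067
2. -88.908052, -133.342335
3. 19.785067, -140.479983
4. -64.288233, -45.903600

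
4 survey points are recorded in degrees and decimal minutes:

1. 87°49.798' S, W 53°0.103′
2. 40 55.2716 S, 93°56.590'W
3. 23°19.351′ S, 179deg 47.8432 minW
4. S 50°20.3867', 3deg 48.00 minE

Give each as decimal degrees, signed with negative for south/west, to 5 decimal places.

1. -87.82997, -53.00172
2. -40.92119, -93.94317
3. -23.32252, -179.79739
4. -50.33978, 3.80000

Point 1:
  Latitude: 87 + 49.798/60 = 87.829967
  S ⇒ negate
  Longitude: 0.103′ = 0.001717°; total 53.001717
  hemisphere W, so the sign is −
Point 2:
  φ: 40 + 55.2716/60 = 40.921193
  hemisphere S, so the sign is −
  Lon: 56.59′ = 0.943167°; total 93.943167
  W → negative
Point 3:
  Lat: 23 + 19.351/60 = 23.322517
  hemisphere S, so the sign is −
  Lon: 47.8432′ = 0.797387°; total 179.797387
  hemisphere W, so the sign is −
Point 4:
  Latitude: 50 + 20.3867/60 = 50.339778
  S ⇒ negate
  λ: 48′ = 0.800000°; total 3.800000
  E ⇒ keep positive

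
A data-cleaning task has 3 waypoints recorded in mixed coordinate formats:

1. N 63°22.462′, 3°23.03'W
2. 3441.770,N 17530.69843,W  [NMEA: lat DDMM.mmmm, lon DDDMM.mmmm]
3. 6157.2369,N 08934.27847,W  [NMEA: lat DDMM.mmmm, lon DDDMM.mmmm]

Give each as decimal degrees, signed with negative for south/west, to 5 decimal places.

1. 63.37437, -3.38383
2. 34.69617, -175.51164
3. 61.95395, -89.57131

Point 1:
  Latitude: 22.462′ = 0.374367°; total 63.374367
  N → positive
  Longitude: 3 + 23.03/60 = 3.383833
  W → negative
Point 2:
  Latitude: split at 2 digits → 34° and 41.77′; 34 + 41.77/60 = 34.696167
  N ⇒ keep positive
  λ: degrees = first 3 digits = 175, minutes = 30.69843; 175 + 30.69843/60 = 175.511641
  hemisphere W, so the sign is −
Point 3:
  Lat: degrees = first 2 digits = 61, minutes = 57.2369; 61 + 57.2369/60 = 61.953948
  N → positive
  λ: degrees = first 3 digits = 89, minutes = 34.27847; 89 + 34.27847/60 = 89.571308
  W ⇒ negate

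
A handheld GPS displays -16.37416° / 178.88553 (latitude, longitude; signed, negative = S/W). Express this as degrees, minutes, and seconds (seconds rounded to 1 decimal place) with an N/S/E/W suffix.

Latitude is negative → S; |value| = 16.374160
φ: whole degrees 16; 22.44960′ → 22′ and 26.976″
Lon: 0.885530° → 53.13180′; 0.13180 × 60 = 7.908″

16°22′27.0″ S, 178°53′7.9″ E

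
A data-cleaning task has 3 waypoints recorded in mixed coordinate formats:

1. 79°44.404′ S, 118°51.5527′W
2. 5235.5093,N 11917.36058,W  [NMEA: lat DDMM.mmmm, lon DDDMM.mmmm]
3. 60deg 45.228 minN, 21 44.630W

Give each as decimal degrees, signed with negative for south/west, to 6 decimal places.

Point 1:
  Lat: 44.404′ = 0.740067°; total 79.7400667
  S → negative
  λ: 118 + 51.5527/60 = 118.8592117
  W → negative
Point 2:
  Lat: degrees = first 2 digits = 52, minutes = 35.5093; 52 + 35.5093/60 = 52.5918217
  N ⇒ keep positive
  Longitude: degrees = first 3 digits = 119, minutes = 17.36058; 119 + 17.36058/60 = 119.2893430
  W → negative
Point 3:
  Latitude: 60 + 45.228/60 = 60.7538000
  N → positive
  Lon: 44.63′ = 0.743833°; total 21.7438333
  hemisphere W, so the sign is −

1. -79.740067, -118.859212
2. 52.591822, -119.289343
3. 60.753800, -21.743833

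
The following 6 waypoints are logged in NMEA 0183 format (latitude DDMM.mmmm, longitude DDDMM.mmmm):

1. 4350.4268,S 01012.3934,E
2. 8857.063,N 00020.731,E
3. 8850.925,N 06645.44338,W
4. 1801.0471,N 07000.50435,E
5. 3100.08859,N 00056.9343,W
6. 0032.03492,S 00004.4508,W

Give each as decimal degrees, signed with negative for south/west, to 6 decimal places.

Point 1:
  Latitude: degrees = first 2 digits = 43, minutes = 50.4268; 43 + 50.4268/60 = 43.8404467
  S ⇒ negate
  Longitude: degrees = first 3 digits = 10, minutes = 12.3934; 10 + 12.3934/60 = 10.2065567
  E ⇒ keep positive
Point 2:
  φ: degrees = first 2 digits = 88, minutes = 57.063; 88 + 57.063/60 = 88.9510500
  N → positive
  λ: split at 3 digits → 000° and 20.731′; 0 + 20.731/60 = 0.3455167
  E → positive
Point 3:
  φ: split at 2 digits → 88° and 50.925′; 88 + 50.925/60 = 88.8487500
  N → positive
  Lon: degrees = first 3 digits = 66, minutes = 45.44338; 66 + 45.44338/60 = 66.7573897
  W ⇒ negate
Point 4:
  Latitude: split at 2 digits → 18° and 1.0471′; 18 + 1.0471/60 = 18.0174517
  N ⇒ keep positive
  Longitude: degrees = first 3 digits = 70, minutes = 0.50435; 70 + 0.50435/60 = 70.0084058
  E → positive
Point 5:
  φ: degrees = first 2 digits = 31, minutes = 0.08859; 31 + 0.08859/60 = 31.0014765
  N → positive
  λ: degrees = first 3 digits = 0, minutes = 56.9343; 0 + 56.9343/60 = 0.9489050
  W ⇒ negate
Point 6:
  Lat: degrees = first 2 digits = 0, minutes = 32.03492; 0 + 32.03492/60 = 0.5339153
  S ⇒ negate
  Longitude: split at 3 digits → 000° and 4.4508′; 0 + 4.4508/60 = 0.0741800
  W → negative

1. -43.840447, 10.206557
2. 88.951050, 0.345517
3. 88.848750, -66.757390
4. 18.017452, 70.008406
5. 31.001477, -0.948905
6. -0.533915, -0.074180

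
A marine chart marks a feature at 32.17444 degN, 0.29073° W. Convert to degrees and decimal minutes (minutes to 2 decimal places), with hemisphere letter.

Latitude: fractional part 0.174440 → 10.4664 minutes
Longitude: minutes = (0.290730 − 0) × 60 = 17.4438

32° 10.47′ N, 0° 17.44′ W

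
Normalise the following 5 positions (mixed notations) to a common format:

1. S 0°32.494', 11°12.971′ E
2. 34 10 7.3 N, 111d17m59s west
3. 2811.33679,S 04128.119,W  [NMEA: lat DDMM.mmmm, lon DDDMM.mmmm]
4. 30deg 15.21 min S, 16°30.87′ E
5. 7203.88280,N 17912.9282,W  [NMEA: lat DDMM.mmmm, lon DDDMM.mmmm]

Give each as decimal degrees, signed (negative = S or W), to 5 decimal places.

1. -0.54157, 11.21618
2. 34.16869, -111.29972
3. -28.18895, -41.46865
4. -30.25350, 16.51450
5. 72.06471, -179.21547

Point 1:
  φ: 32.494′ = 0.541567°; total 0.541567
  hemisphere S, so the sign is −
  Longitude: 12.971′ = 0.216183°; total 11.216183
  E → positive
Point 2:
  Latitude: 34 + 10/60 + 7.3/3600 = 34.168694
  N → positive
  Lon: 111° + 17/60 + 59/3600 = 111 + 0.283333 + 0.016389 = 111.299722
  hemisphere W, so the sign is −
Point 3:
  Latitude: degrees = first 2 digits = 28, minutes = 11.33679; 28 + 11.33679/60 = 28.188947
  hemisphere S, so the sign is −
  Longitude: split at 3 digits → 041° and 28.119′; 41 + 28.119/60 = 41.468650
  hemisphere W, so the sign is −
Point 4:
  Lat: 30 + 15.21/60 = 30.253500
  S ⇒ negate
  Longitude: 16 + 30.87/60 = 16.514500
  E → positive
Point 5:
  Latitude: degrees = first 2 digits = 72, minutes = 3.8828; 72 + 3.8828/60 = 72.064713
  N ⇒ keep positive
  Lon: split at 3 digits → 179° and 12.9282′; 179 + 12.9282/60 = 179.215470
  W ⇒ negate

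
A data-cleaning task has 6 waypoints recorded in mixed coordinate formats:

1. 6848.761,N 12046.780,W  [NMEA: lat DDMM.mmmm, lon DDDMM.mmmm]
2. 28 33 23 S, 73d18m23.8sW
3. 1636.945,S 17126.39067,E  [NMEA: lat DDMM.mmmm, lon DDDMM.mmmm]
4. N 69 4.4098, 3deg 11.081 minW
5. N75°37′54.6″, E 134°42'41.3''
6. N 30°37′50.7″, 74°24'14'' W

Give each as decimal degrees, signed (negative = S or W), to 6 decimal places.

1. 68.812683, -120.779667
2. -28.556389, -73.306611
3. -16.615750, 171.439845
4. 69.073497, -3.184683
5. 75.631833, 134.711472
6. 30.630750, -74.403889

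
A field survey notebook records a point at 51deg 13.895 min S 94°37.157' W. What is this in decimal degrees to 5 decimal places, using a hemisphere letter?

51.23158° S, 94.61928° W

Latitude: 51 + 13.895/60 = 51.231583
Longitude: 37.157′ = 0.619283°; total 94.619283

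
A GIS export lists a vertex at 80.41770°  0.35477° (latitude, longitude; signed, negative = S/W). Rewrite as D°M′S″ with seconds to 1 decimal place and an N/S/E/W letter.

Lat: 0.417700° → 25.06200′; 0.06200 × 60 = 3.720″
λ: 0.354770° → 21.28620′; 0.28620 × 60 = 17.172″

80°25′3.7″ N, 0°21′17.2″ E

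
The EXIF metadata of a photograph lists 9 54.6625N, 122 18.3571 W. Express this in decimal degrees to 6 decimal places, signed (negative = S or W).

9.911042, -122.305952

Latitude: 54.6625′ = 0.911042°; total 9.9110417
N ⇒ keep positive
Longitude: 122 + 18.3571/60 = 122.3059517
hemisphere W, so the sign is −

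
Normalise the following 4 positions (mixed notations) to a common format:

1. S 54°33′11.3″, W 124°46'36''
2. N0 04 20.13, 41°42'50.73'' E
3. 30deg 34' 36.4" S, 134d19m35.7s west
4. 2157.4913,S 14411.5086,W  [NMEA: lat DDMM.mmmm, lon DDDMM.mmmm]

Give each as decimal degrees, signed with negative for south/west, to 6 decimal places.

Point 1:
  Latitude: 54 + 33/60 + 11.3/3600 = 54.5531389
  S ⇒ negate
  Lon: 46′ + 36″ = 46.60000′; 124 + 46.60000/60 = 124.7766667
  W → negative
Point 2:
  Latitude: 0° + 4/60 + 20.13/3600 = 0 + 0.066667 + 0.005592 = 0.0722583
  N ⇒ keep positive
  λ: 42′ + 50.73″ = 42.84550′; 41 + 42.84550/60 = 41.7140917
  E ⇒ keep positive
Point 3:
  Lat: 34′ + 36.4″ = 34.60667′; 30 + 34.60667/60 = 30.5767778
  S ⇒ negate
  Longitude: 19′ + 35.7″ = 19.59500′; 134 + 19.59500/60 = 134.3265833
  W → negative
Point 4:
  φ: split at 2 digits → 21° and 57.4913′; 21 + 57.4913/60 = 21.9581883
  hemisphere S, so the sign is −
  Longitude: degrees = first 3 digits = 144, minutes = 11.5086; 144 + 11.5086/60 = 144.1918100
  hemisphere W, so the sign is −

1. -54.553139, -124.776667
2. 0.072258, 41.714092
3. -30.576778, -134.326583
4. -21.958188, -144.191810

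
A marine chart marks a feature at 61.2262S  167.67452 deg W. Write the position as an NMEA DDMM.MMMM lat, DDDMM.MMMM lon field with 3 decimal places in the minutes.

6113.572,S / 16740.471,W

Lat: fractional part 0.226200 → 13.57200 minutes
Lon: fractional part 0.674520 → 40.47120 minutes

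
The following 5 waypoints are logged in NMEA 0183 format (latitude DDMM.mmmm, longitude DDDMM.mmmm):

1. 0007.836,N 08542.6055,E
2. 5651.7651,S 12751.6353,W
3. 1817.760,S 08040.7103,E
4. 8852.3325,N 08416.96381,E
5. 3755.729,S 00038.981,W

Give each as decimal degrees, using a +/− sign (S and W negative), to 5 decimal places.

1. 0.13060, 85.71009
2. -56.86275, -127.86059
3. -18.29600, 80.67851
4. 88.87221, 84.28273
5. -37.92882, -0.64968

Point 1:
  Latitude: degrees = first 2 digits = 0, minutes = 7.836; 0 + 7.836/60 = 0.130600
  N ⇒ keep positive
  Longitude: degrees = first 3 digits = 85, minutes = 42.6055; 85 + 42.6055/60 = 85.710092
  E ⇒ keep positive
Point 2:
  Lat: split at 2 digits → 56° and 51.7651′; 56 + 51.7651/60 = 56.862752
  S → negative
  λ: degrees = first 3 digits = 127, minutes = 51.6353; 127 + 51.6353/60 = 127.860588
  W → negative
Point 3:
  Latitude: split at 2 digits → 18° and 17.76′; 18 + 17.76/60 = 18.296000
  hemisphere S, so the sign is −
  Longitude: degrees = first 3 digits = 80, minutes = 40.7103; 80 + 40.7103/60 = 80.678505
  E ⇒ keep positive
Point 4:
  Latitude: split at 2 digits → 88° and 52.3325′; 88 + 52.3325/60 = 88.872208
  N → positive
  λ: degrees = first 3 digits = 84, minutes = 16.96381; 84 + 16.96381/60 = 84.282730
  E ⇒ keep positive
Point 5:
  Lat: degrees = first 2 digits = 37, minutes = 55.729; 37 + 55.729/60 = 37.928817
  hemisphere S, so the sign is −
  λ: split at 3 digits → 000° and 38.981′; 0 + 38.981/60 = 0.649683
  W ⇒ negate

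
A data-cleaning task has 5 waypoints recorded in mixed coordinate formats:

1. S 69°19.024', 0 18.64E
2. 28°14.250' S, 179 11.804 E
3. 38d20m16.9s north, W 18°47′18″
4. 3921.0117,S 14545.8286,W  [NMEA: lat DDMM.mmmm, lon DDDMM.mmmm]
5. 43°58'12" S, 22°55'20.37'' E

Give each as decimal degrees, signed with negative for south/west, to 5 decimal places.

1. -69.31707, 0.31067
2. -28.23750, 179.19673
3. 38.33803, -18.78833
4. -39.35020, -145.76381
5. -43.97000, 22.92233

Point 1:
  Lat: 19.024′ = 0.317067°; total 69.317067
  S ⇒ negate
  Longitude: 18.64′ = 0.310667°; total 0.310667
  E → positive
Point 2:
  Latitude: 14.25′ = 0.237500°; total 28.237500
  S ⇒ negate
  Lon: 11.804′ = 0.196733°; total 179.196733
  E ⇒ keep positive
Point 3:
  Latitude: 38° + 20/60 + 16.9/3600 = 38 + 0.333333 + 0.004694 = 38.338028
  N ⇒ keep positive
  Longitude: 47′ + 18″ = 47.30000′; 18 + 47.30000/60 = 18.788333
  hemisphere W, so the sign is −
Point 4:
  Latitude: degrees = first 2 digits = 39, minutes = 21.0117; 39 + 21.0117/60 = 39.350195
  S → negative
  Lon: split at 3 digits → 145° and 45.8286′; 145 + 45.8286/60 = 145.763810
  W → negative
Point 5:
  φ: 58′ + 12″ = 58.20000′; 43 + 58.20000/60 = 43.970000
  S → negative
  λ: 55′ + 20.37″ = 55.33950′; 22 + 55.33950/60 = 22.922325
  E → positive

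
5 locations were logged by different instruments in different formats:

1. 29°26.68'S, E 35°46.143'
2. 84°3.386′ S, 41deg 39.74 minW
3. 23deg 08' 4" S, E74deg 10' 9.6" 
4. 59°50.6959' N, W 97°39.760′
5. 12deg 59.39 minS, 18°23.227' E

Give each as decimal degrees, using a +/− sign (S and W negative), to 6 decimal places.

Point 1:
  Latitude: 29 + 26.68/60 = 29.4446667
  S → negative
  λ: 35 + 46.143/60 = 35.7690500
  E ⇒ keep positive
Point 2:
  Latitude: 3.386′ = 0.056433°; total 84.0564333
  S ⇒ negate
  λ: 39.74′ = 0.662333°; total 41.6623333
  W ⇒ negate
Point 3:
  Latitude: 23 + 8/60 + 4/3600 = 23.1344444
  hemisphere S, so the sign is −
  Longitude: 10′ + 9.6″ = 10.16000′; 74 + 10.16000/60 = 74.1693333
  E ⇒ keep positive
Point 4:
  φ: 50.6959′ = 0.844932°; total 59.8449317
  N → positive
  λ: 97 + 39.76/60 = 97.6626667
  hemisphere W, so the sign is −
Point 5:
  Lat: 12 + 59.39/60 = 12.9898333
  S → negative
  Lon: 23.227′ = 0.387117°; total 18.3871167
  E → positive

1. -29.444667, 35.769050
2. -84.056433, -41.662333
3. -23.134444, 74.169333
4. 59.844932, -97.662667
5. -12.989833, 18.387117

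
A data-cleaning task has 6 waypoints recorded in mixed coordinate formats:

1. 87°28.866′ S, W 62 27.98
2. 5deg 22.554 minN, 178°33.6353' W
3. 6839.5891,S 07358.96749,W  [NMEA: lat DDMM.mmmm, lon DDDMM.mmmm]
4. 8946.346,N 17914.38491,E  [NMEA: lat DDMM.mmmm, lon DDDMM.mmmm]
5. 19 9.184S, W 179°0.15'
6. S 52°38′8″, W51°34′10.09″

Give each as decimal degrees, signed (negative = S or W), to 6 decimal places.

1. -87.481100, -62.466333
2. 5.375900, -178.560588
3. -68.659818, -73.982792
4. 89.772433, 179.239749
5. -19.153067, -179.002500
6. -52.635556, -51.569469

Point 1:
  Latitude: 28.866′ = 0.481100°; total 87.4811000
  S ⇒ negate
  Lon: 62 + 27.98/60 = 62.4663333
  hemisphere W, so the sign is −
Point 2:
  φ: 5 + 22.554/60 = 5.3759000
  N ⇒ keep positive
  Longitude: 178 + 33.6353/60 = 178.5605883
  W → negative
Point 3:
  φ: split at 2 digits → 68° and 39.5891′; 68 + 39.5891/60 = 68.6598183
  S ⇒ negate
  λ: split at 3 digits → 073° and 58.96749′; 73 + 58.96749/60 = 73.9827915
  W ⇒ negate
Point 4:
  Latitude: split at 2 digits → 89° and 46.346′; 89 + 46.346/60 = 89.7724333
  N ⇒ keep positive
  λ: degrees = first 3 digits = 179, minutes = 14.38491; 179 + 14.38491/60 = 179.2397485
  E ⇒ keep positive
Point 5:
  Latitude: 9.184′ = 0.153067°; total 19.1530667
  hemisphere S, so the sign is −
  Longitude: 179 + 0.15/60 = 179.0025000
  W ⇒ negate
Point 6:
  φ: 38′ + 8″ = 38.13333′; 52 + 38.13333/60 = 52.6355556
  S ⇒ negate
  Longitude: 51° + 34/60 + 10.09/3600 = 51 + 0.566667 + 0.002803 = 51.5694694
  hemisphere W, so the sign is −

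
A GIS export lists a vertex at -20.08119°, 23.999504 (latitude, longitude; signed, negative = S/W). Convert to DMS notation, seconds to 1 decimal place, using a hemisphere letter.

Latitude is negative → S; |value| = 20.081190
Latitude: 0.081190 × 60 = 4.87140′ → 4′, remainder × 60 = 52.284″
Lon: whole degrees 23; 59.97024′ → 59′ and 58.214″

20°04′52.3″ S, 23°59′58.2″ E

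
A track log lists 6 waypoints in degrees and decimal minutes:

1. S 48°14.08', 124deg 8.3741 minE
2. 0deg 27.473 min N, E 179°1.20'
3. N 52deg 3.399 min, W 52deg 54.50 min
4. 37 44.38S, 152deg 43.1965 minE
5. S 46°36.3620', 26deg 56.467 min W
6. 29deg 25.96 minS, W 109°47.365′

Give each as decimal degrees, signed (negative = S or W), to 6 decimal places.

Point 1:
  φ: 48 + 14.08/60 = 48.2346667
  S ⇒ negate
  Lon: 8.3741′ = 0.139568°; total 124.1395683
  E → positive
Point 2:
  Lat: 27.473′ = 0.457883°; total 0.4578833
  N → positive
  Longitude: 179 + 1.2/60 = 179.0200000
  E → positive
Point 3:
  Latitude: 3.399′ = 0.056650°; total 52.0566500
  N ⇒ keep positive
  λ: 52 + 54.5/60 = 52.9083333
  W → negative
Point 4:
  Latitude: 37 + 44.38/60 = 37.7396667
  hemisphere S, so the sign is −
  Longitude: 152 + 43.1965/60 = 152.7199417
  E → positive
Point 5:
  Latitude: 36.362′ = 0.606033°; total 46.6060333
  S ⇒ negate
  Longitude: 26 + 56.467/60 = 26.9411167
  hemisphere W, so the sign is −
Point 6:
  φ: 25.96′ = 0.432667°; total 29.4326667
  hemisphere S, so the sign is −
  Longitude: 109 + 47.365/60 = 109.7894167
  hemisphere W, so the sign is −

1. -48.234667, 124.139568
2. 0.457883, 179.020000
3. 52.056650, -52.908333
4. -37.739667, 152.719942
5. -46.606033, -26.941117
6. -29.432667, -109.789417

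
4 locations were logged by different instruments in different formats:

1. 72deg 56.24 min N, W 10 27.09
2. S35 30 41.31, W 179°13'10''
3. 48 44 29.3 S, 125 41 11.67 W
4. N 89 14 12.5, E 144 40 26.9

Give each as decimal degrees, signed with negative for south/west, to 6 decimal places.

1. 72.937333, -10.451500
2. -35.511475, -179.219444
3. -48.741472, -125.686575
4. 89.236806, 144.674139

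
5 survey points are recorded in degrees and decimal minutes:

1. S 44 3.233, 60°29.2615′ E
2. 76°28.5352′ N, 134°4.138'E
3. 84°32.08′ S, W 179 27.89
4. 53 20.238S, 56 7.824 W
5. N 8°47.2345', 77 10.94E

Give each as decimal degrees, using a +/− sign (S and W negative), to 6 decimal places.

1. -44.053883, 60.487692
2. 76.475587, 134.068967
3. -84.534667, -179.464833
4. -53.337300, -56.130400
5. 8.787242, 77.182333

Point 1:
  φ: 44 + 3.233/60 = 44.0538833
  hemisphere S, so the sign is −
  Longitude: 60 + 29.2615/60 = 60.4876917
  E ⇒ keep positive
Point 2:
  Lat: 28.5352′ = 0.475587°; total 76.4755867
  N ⇒ keep positive
  Lon: 4.138′ = 0.068967°; total 134.0689667
  E → positive
Point 3:
  Lat: 32.08′ = 0.534667°; total 84.5346667
  hemisphere S, so the sign is −
  Lon: 179 + 27.89/60 = 179.4648333
  hemisphere W, so the sign is −
Point 4:
  φ: 53 + 20.238/60 = 53.3373000
  hemisphere S, so the sign is −
  λ: 56 + 7.824/60 = 56.1304000
  hemisphere W, so the sign is −
Point 5:
  φ: 8 + 47.2345/60 = 8.7872417
  N → positive
  Longitude: 10.94′ = 0.182333°; total 77.1823333
  E ⇒ keep positive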